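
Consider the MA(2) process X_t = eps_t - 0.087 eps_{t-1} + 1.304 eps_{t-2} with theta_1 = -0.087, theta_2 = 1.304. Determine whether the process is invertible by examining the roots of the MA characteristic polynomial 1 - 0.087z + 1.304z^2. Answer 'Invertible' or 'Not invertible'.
\text{Not invertible}

The MA(q) characteristic polynomial is P(z) = 1 - 0.087z + 1.304z^2.
Invertibility requires all roots to lie outside the unit circle, i.e. |z| > 1 for every root.
Set 1 + (-0.087) z + (1.304) z^2 = 0, i.e. a z^2 + b z + c = 0 with a = 1.304, b = -0.087, c = 1.
Discriminant D = b^2 - 4ac = (-0.087)^2 - 4*(1.304)*1 = 0.007569 - (5.216) = -5.208431.
D < 0, so the roots are the complex-conjugate pair z = (-b +/- i sqrt(-D)) / (2a) = 0.0334 +/- 0.8751i.
For a conjugate pair |z|^2 = z * conj(z) = (product of roots) = c/a = 1/(1.304) = 0.766871, so |z| = sqrt(0.766871) = 0.8757 for both roots.
Moduli of all roots: 0.8757, 0.8757.
All moduli strictly greater than 1? No.
Verdict: Not invertible.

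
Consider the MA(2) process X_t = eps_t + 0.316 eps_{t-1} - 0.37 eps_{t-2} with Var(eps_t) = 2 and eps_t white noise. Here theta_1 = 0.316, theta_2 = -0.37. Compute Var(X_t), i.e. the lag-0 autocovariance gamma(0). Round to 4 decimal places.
\gamma(0) = 2.4735

For an MA(q) process X_t = eps_t + sum_i theta_i eps_{t-i} with
Var(eps_t) = sigma^2, the variance is
  gamma(0) = sigma^2 * (1 + sum_i theta_i^2).
  sum_i theta_i^2 = (0.316)^2 + (-0.37)^2 = 0.099856 + 0.1369 = 0.236756.
  gamma(0) = 2 * (1 + 0.236756) = 2 * 1.236756 = 2.473512, which rounds to 2.4735.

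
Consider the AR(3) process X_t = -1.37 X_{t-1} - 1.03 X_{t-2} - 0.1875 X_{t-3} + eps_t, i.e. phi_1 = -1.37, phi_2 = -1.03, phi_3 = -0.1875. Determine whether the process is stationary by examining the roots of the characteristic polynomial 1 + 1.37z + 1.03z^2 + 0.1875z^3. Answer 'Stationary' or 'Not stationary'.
\text{Stationary}

The AR(p) characteristic polynomial is P(z) = 1 + 1.37z + 1.03z^2 + 0.1875z^3.
Stationarity requires all roots to lie outside the unit circle, i.e. |z| > 1 for every root.
Degree 3: look for a simple real root z0 first, then factor out (1 - z/z0) and solve the remaining quadratic.
Testing z0 = -4: P(-4) = 1 + (1.37)(-4) + (1.03)(-4)^2 + (0.1875)(-4)^3
  = 1 + (-5.48) + (16.48) + (-12) = 0.  So z_0 = -4 is a root, |z_0| = 4.
Divide out the factor (1 + 0.25 z) = (1 - z/z0) (since 1/z0 = -0.25):
  P(z) = (1 + 0.25 z)(1 + (1.12) z + (0.75) z^2)
  [check: z-coef 1.12 - (-0.25) = 1.37; z^2-coef 0.75 - (-0.25)(1.12) = 1.03; z^3-coef -(-0.25)(0.75) = 0.1875.]
Remaining roots from the quadratic factor 1 + (1.12) z + (0.75) z^2:
  Set 1 + (1.12) z + (0.75) z^2 = 0, i.e. a z^2 + b z + c = 0 with a = 0.75, b = 1.12, c = 1.
  Discriminant D = b^2 - 4ac = (1.12)^2 - 4*(0.75)*1 = 1.2544 - (3) = -1.7456.
  D < 0, so the roots are the complex-conjugate pair z = (-b +/- i sqrt(-D)) / (2a) = -0.7467 +/- 0.8808i.
  For a conjugate pair |z|^2 = z * conj(z) = (product of roots) = c/a = 1/(0.75) = 1.333333, so |z| = sqrt(1.333333) = 1.1547 for both roots.
Moduli of all roots: 4.0000, 1.1547, 1.1547.
All moduli strictly greater than 1? Yes.
Verdict: Stationary.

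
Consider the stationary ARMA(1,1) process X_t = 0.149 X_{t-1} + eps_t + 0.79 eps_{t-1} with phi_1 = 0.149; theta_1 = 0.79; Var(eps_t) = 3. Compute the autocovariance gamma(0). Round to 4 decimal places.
\gamma(0) = 5.7052

Multiply the model equation by X_{t-k} and take expectations. With theta_0 = psi_0 = 1 and psi_j the MA(infinity) weights, this gives
  gamma(k) - sum_i phi_i gamma(k-i) = c_k,
  c_k = sigma^2 * sum_{j=k..q} theta_j psi_{j-k}   (c_k = 0 for k > q),
using gamma(-m) = gamma(m).
psi-weights needed (psi_j = theta_j + sum_i phi_i psi_{j-i}):
  psi_1 = theta_1 + phi_1 = 0.79 + (0.149) = 0.939
Right-hand sides:
  c_0 = sigma^2 (1 + theta_1 psi_1) = 3 * (1 + (0.79)(0.939)) = 3 * 1.74181 = 5.22543
  c_1 = sigma^2 theta_1 = 3 * (0.79) = 2.37
  c_2 = 0
Equations for k = 0 and k = 1 (AR order 1):
  gamma(0) = phi_1 gamma(1) + c_0
  gamma(1) = phi_1 gamma(0) + c_1
Substituting the second into the first: gamma(0) (1 - phi_1^2) = c_0 + phi_1 c_1, so
  gamma(0) = (c_0 + phi_1 c_1) / (1 - phi_1^2) = (5.22543 + (0.149)(2.37)) / (1 - (0.149)^2) = 5.57856 / 0.977799 = 5.705222.
Therefore gamma(0) = 5.7052 (to 4 decimal places).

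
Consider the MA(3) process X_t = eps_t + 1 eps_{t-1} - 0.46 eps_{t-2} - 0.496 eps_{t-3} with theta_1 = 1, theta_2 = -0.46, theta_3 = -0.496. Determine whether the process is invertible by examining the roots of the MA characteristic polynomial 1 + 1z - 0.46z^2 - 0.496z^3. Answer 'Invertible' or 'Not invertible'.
\text{Invertible}

The MA(q) characteristic polynomial is P(z) = 1 + 1z - 0.46z^2 - 0.496z^3.
Invertibility requires all roots to lie outside the unit circle, i.e. |z| > 1 for every root.
Degree 3: look for a simple real root z0 first, then factor out (1 - z/z0) and solve the remaining quadratic.
Testing z0 = -1.25: P(-1.25) = 1 + (1)(-1.25) + (-0.46)(-1.25)^2 + (-0.496)(-1.25)^3
  = 1 + (-1.25) + (-0.71875) + (0.96875) = 0.  So z_0 = -1.25 is a root, |z_0| = 1.25.
Divide out the factor (1 + 0.8 z) = (1 - z/z0) (since 1/z0 = -0.8):
  P(z) = (1 + 0.8 z)(1 + (0.2) z + (-0.62) z^2)
  [check: z-coef 0.2 - (-0.8) = 1; z^2-coef -0.62 - (-0.8)(0.2) = -0.46; z^3-coef -(-0.8)(-0.62) = -0.496.]
Remaining roots from the quadratic factor 1 + (0.2) z + (-0.62) z^2:
  Set 1 + (0.2) z + (-0.62) z^2 = 0, i.e. a z^2 + b z + c = 0 with a = -0.62, b = 0.2, c = 1.
  Discriminant D = b^2 - 4ac = (0.2)^2 - 4*(-0.62)*1 = 0.04 - (-2.48) = 2.52.
  D >= 0, so the roots are real: z = (-b +/- sqrt(D)) / (2a) = (-0.2 +/- 1.587451) / (-1.24).
    z_1 = (-0.2 + 1.587451) / (-1.24) = -1.1189,   |z_1| = 1.1189.
    z_2 = (-0.2 - 1.587451) / (-1.24) = 1.4415,   |z_2| = 1.4415.
Moduli of all roots: 1.2500, 1.1189, 1.4415.
All moduli strictly greater than 1? Yes.
Verdict: Invertible.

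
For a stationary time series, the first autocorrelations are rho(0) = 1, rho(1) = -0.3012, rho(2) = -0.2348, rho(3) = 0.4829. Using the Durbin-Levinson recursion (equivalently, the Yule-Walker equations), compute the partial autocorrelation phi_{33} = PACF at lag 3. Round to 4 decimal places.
\phi_{33} = 0.3520

The PACF at lag k is phi_{kk}, the last component of the solution
to the Yule-Walker system G_k phi = r_k where
  (G_k)_{ij} = rho(|i - j|), (r_k)_i = rho(i), i,j = 1..k.
Equivalently, Durbin-Levinson gives phi_{kk} iteratively:
  phi_{11} = rho(1)
  phi_{kk} = [rho(k) - sum_{j=1..k-1} phi_{k-1,j} rho(k-j)]
            / [1 - sum_{j=1..k-1} phi_{k-1,j} rho(j)],
  phi_{k,j} = phi_{k-1,j} - phi_{kk} phi_{k-1,k-j},  j = 1..k-1.
Step k = 1:
  phi_11 = rho(1) = -0.3012.
Step k = 2:
  phi_22 = [rho(2) - phi_11 rho(1)] / [1 - phi_11 rho(1)] = [-0.2348 - (-0.3012)(-0.3012)] / [1 - (-0.3012)(-0.3012)]
         = -0.32552144 / 0.90927856 = -0.358.
  Update: phi_21 = phi_11 - phi_22 phi_11 = -0.3012 - (-0.358)(-0.3012) = -0.40903.
Step k = 3:
  phi_33 = [rho(3) - phi_21 rho(2) - phi_22 rho(1)] / [1 - phi_21 rho(1) - phi_22 rho(2)]
    numerator   = 0.4829 - (-0.40903)(-0.2348) - (-0.358)(-0.3012) = 0.27903037
    denominator = 1 - (-0.40903)(-0.3012) - (-0.358)(-0.2348) = 0.79274199
  phi_33 = 0.27903037 / 0.79274199 = 0.352.
Therefore phi_{33} = 0.3520.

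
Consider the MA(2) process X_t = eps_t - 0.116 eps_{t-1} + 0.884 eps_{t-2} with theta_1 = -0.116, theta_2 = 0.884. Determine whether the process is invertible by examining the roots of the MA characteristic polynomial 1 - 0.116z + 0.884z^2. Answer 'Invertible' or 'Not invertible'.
\text{Invertible}

The MA(q) characteristic polynomial is P(z) = 1 - 0.116z + 0.884z^2.
Invertibility requires all roots to lie outside the unit circle, i.e. |z| > 1 for every root.
Set 1 + (-0.116) z + (0.884) z^2 = 0, i.e. a z^2 + b z + c = 0 with a = 0.884, b = -0.116, c = 1.
Discriminant D = b^2 - 4ac = (-0.116)^2 - 4*(0.884)*1 = 0.013456 - (3.536) = -3.522544.
D < 0, so the roots are the complex-conjugate pair z = (-b +/- i sqrt(-D)) / (2a) = 0.0656 +/- 1.0616i.
For a conjugate pair |z|^2 = z * conj(z) = (product of roots) = c/a = 1/(0.884) = 1.131222, so |z| = sqrt(1.131222) = 1.0636 for both roots.
Moduli of all roots: 1.0636, 1.0636.
All moduli strictly greater than 1? Yes.
Verdict: Invertible.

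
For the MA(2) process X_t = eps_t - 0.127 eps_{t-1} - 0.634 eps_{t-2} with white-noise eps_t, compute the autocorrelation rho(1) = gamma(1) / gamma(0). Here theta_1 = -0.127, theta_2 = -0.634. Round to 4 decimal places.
\rho(1) = -0.0328

For an MA(q) process with theta_0 = 1, the autocovariance is
  gamma(k) = sigma^2 * sum_{i=0..q-k} theta_i * theta_{i+k},
and rho(k) = gamma(k) / gamma(0). Sigma^2 cancels.
  numerator   = (1)*(-0.127) + (-0.127)*(-0.634) = -0.046482.
  denominator = (1)^2 + (-0.127)^2 + (-0.634)^2 = 1.418085.
  rho(1) = -0.046482 / 1.418085 = -0.0328.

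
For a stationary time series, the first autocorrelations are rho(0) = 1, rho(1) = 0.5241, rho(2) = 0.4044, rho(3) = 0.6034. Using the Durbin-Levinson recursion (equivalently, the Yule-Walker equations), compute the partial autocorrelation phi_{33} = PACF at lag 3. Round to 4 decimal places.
\phi_{33} = 0.4780

The PACF at lag k is phi_{kk}, the last component of the solution
to the Yule-Walker system G_k phi = r_k where
  (G_k)_{ij} = rho(|i - j|), (r_k)_i = rho(i), i,j = 1..k.
Equivalently, Durbin-Levinson gives phi_{kk} iteratively:
  phi_{11} = rho(1)
  phi_{kk} = [rho(k) - sum_{j=1..k-1} phi_{k-1,j} rho(k-j)]
            / [1 - sum_{j=1..k-1} phi_{k-1,j} rho(j)],
  phi_{k,j} = phi_{k-1,j} - phi_{kk} phi_{k-1,k-j},  j = 1..k-1.
Step k = 1:
  phi_11 = rho(1) = 0.5241.
Step k = 2:
  phi_22 = [rho(2) - phi_11 rho(1)] / [1 - phi_11 rho(1)] = [0.4044 - (0.5241)(0.5241)] / [1 - (0.5241)(0.5241)]
         = 0.12971919 / 0.72531919 = 0.178844.
  Update: phi_21 = phi_11 - phi_22 phi_11 = 0.5241 - (0.178844)(0.5241) = 0.430368.
Step k = 3:
  phi_33 = [rho(3) - phi_21 rho(2) - phi_22 rho(1)] / [1 - phi_21 rho(1) - phi_22 rho(2)]
    numerator   = 0.6034 - (0.430368)(0.4044) - (0.178844)(0.5241) = 0.33562701
    denominator = 1 - (0.430368)(0.5241) - (0.178844)(0.4044) = 0.70211965
  phi_33 = 0.33562701 / 0.70211965 = 0.478.
Therefore phi_{33} = 0.4780.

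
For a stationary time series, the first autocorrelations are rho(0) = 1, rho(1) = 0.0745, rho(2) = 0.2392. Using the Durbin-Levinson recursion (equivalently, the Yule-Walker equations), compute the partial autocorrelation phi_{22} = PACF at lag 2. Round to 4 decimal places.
\phi_{22} = 0.2350

The PACF at lag k is phi_{kk}, the last component of the solution
to the Yule-Walker system G_k phi = r_k where
  (G_k)_{ij} = rho(|i - j|), (r_k)_i = rho(i), i,j = 1..k.
Equivalently, Durbin-Levinson gives phi_{kk} iteratively:
  phi_{11} = rho(1)
  phi_{kk} = [rho(k) - sum_{j=1..k-1} phi_{k-1,j} rho(k-j)]
            / [1 - sum_{j=1..k-1} phi_{k-1,j} rho(j)],
  phi_{k,j} = phi_{k-1,j} - phi_{kk} phi_{k-1,k-j},  j = 1..k-1.
Step k = 1:
  phi_11 = rho(1) = 0.0745.
Step k = 2:
  phi_22 = [rho(2) - phi_11 rho(1)] / [1 - phi_11 rho(1)] = [0.2392 - (0.0745)(0.0745)] / [1 - (0.0745)(0.0745)]
         = 0.23364975 / 0.99444975 = 0.235.
Therefore phi_{22} = 0.2350.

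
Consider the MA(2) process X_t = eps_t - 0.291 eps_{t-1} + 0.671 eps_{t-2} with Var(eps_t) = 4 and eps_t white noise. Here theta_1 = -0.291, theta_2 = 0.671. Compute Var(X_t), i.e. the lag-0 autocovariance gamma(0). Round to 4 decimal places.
\gamma(0) = 6.1397

For an MA(q) process X_t = eps_t + sum_i theta_i eps_{t-i} with
Var(eps_t) = sigma^2, the variance is
  gamma(0) = sigma^2 * (1 + sum_i theta_i^2).
  sum_i theta_i^2 = (-0.291)^2 + (0.671)^2 = 0.084681 + 0.450241 = 0.534922.
  gamma(0) = 4 * (1 + 0.534922) = 4 * 1.534922 = 6.139688, which rounds to 6.1397.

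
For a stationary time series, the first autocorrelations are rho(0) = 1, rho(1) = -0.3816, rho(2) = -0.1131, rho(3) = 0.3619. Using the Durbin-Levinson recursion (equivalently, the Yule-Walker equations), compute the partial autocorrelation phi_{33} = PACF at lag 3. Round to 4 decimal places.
\phi_{33} = 0.2450

The PACF at lag k is phi_{kk}, the last component of the solution
to the Yule-Walker system G_k phi = r_k where
  (G_k)_{ij} = rho(|i - j|), (r_k)_i = rho(i), i,j = 1..k.
Equivalently, Durbin-Levinson gives phi_{kk} iteratively:
  phi_{11} = rho(1)
  phi_{kk} = [rho(k) - sum_{j=1..k-1} phi_{k-1,j} rho(k-j)]
            / [1 - sum_{j=1..k-1} phi_{k-1,j} rho(j)],
  phi_{k,j} = phi_{k-1,j} - phi_{kk} phi_{k-1,k-j},  j = 1..k-1.
Step k = 1:
  phi_11 = rho(1) = -0.3816.
Step k = 2:
  phi_22 = [rho(2) - phi_11 rho(1)] / [1 - phi_11 rho(1)] = [-0.1131 - (-0.3816)(-0.3816)] / [1 - (-0.3816)(-0.3816)]
         = -0.25871856 / 0.85438144 = -0.302814.
  Update: phi_21 = phi_11 - phi_22 phi_11 = -0.3816 - (-0.302814)(-0.3816) = -0.497154.
Step k = 3:
  phi_33 = [rho(3) - phi_21 rho(2) - phi_22 rho(1)] / [1 - phi_21 rho(1) - phi_22 rho(2)]
    numerator   = 0.3619 - (-0.497154)(-0.1131) - (-0.302814)(-0.3816) = 0.19011813
    denominator = 1 - (-0.497154)(-0.3816) - (-0.302814)(-0.1131) = 0.77603787
  phi_33 = 0.19011813 / 0.77603787 = 0.245.
Therefore phi_{33} = 0.2450.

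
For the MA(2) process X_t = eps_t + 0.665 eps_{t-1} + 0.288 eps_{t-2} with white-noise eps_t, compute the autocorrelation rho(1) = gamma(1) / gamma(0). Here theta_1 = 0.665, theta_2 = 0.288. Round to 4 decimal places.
\rho(1) = 0.5616

For an MA(q) process with theta_0 = 1, the autocovariance is
  gamma(k) = sigma^2 * sum_{i=0..q-k} theta_i * theta_{i+k},
and rho(k) = gamma(k) / gamma(0). Sigma^2 cancels.
  numerator   = (1)*(0.665) + (0.665)*(0.288) = 0.85652.
  denominator = (1)^2 + (0.665)^2 + (0.288)^2 = 1.525169.
  rho(1) = 0.85652 / 1.525169 = 0.5616.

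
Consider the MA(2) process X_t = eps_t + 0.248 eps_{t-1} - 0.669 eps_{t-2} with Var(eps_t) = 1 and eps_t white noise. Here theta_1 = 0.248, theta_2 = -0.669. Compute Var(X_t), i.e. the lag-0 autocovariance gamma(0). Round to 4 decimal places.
\gamma(0) = 1.5091

For an MA(q) process X_t = eps_t + sum_i theta_i eps_{t-i} with
Var(eps_t) = sigma^2, the variance is
  gamma(0) = sigma^2 * (1 + sum_i theta_i^2).
  sum_i theta_i^2 = (0.248)^2 + (-0.669)^2 = 0.061504 + 0.447561 = 0.509065.
  gamma(0) = 1 * (1 + 0.509065) = 1 * 1.509065 = 1.509065, which rounds to 1.5091.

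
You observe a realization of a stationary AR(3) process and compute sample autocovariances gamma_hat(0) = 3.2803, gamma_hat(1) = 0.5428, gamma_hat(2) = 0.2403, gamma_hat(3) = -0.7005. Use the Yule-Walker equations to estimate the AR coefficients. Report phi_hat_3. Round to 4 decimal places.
\hat\phi_{3} = -0.2400

The Yule-Walker equations for an AR(p) process read, in matrix form,
  Gamma_p phi = r_p,   with   (Gamma_p)_{ij} = gamma(|i - j|),
                       (r_p)_i = gamma(i),   i,j = 1..p.
Substitute the sample gammas (Toeplitz matrix and right-hand side of size 3):
  Gamma_p = [[3.2803, 0.5428, 0.2403], [0.5428, 3.2803, 0.5428], [0.2403, 0.5428, 3.2803]]
  r_p     = [0.5428, 0.2403, -0.7005]
Written out (R1..R3):
  (R1) 3.2803 phi_1 + 0.5428 phi_2 + 0.2403 phi_3 = 0.5428
  (R2) 0.5428 phi_1 + 3.2803 phi_2 + 0.5428 phi_3 = 0.2403
  (R3) 0.2403 phi_1 + 0.5428 phi_2 + 3.2803 phi_3 = -0.7005
Gaussian elimination:
  R2 <- R2 - (0.5428/3.2803) R1 = R2 - (0.165473) R1:  3.190481 phi_2 + 0.503037 phi_3 = 0.150481
  R3 <- R3 - (0.2403/3.2803) R1 = R3 - (0.073255) R1:  0.503037 phi_2 + 3.262697 phi_3 = -0.740263
  R3 <- R3 - (0.503037/3.190481) R2 = R3 - (0.157668) R2:  3.183384 phi_3 = -0.763989
Back-substitution:
  phi_hat_3 = -0.763989 / 3.183384 = -0.239993
  phi_hat_2 = (0.150481 - (0.503037)(-0.239993)) / 3.190481 = 0.085005
  phi_hat_1 = (0.5428 - (0.5428)(0.085005) - (0.2403)(-0.239993)) / 3.2803 = 0.168987
So phi_hat = [0.1690, 0.0850, -0.2400].
Therefore phi_hat_3 = -0.2400.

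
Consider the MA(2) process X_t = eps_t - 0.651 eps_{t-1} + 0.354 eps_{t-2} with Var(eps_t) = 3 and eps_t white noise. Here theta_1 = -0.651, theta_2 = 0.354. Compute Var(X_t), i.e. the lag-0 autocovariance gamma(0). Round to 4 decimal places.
\gamma(0) = 4.6474

For an MA(q) process X_t = eps_t + sum_i theta_i eps_{t-i} with
Var(eps_t) = sigma^2, the variance is
  gamma(0) = sigma^2 * (1 + sum_i theta_i^2).
  sum_i theta_i^2 = (-0.651)^2 + (0.354)^2 = 0.423801 + 0.125316 = 0.549117.
  gamma(0) = 3 * (1 + 0.549117) = 3 * 1.549117 = 4.647351, which rounds to 4.6474.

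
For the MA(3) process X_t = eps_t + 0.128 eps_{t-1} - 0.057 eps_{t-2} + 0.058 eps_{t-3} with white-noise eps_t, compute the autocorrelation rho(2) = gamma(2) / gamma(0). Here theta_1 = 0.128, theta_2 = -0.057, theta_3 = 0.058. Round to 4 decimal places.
\rho(2) = -0.0485

For an MA(q) process with theta_0 = 1, the autocovariance is
  gamma(k) = sigma^2 * sum_{i=0..q-k} theta_i * theta_{i+k},
and rho(k) = gamma(k) / gamma(0). Sigma^2 cancels.
  numerator   = (1)*(-0.057) + (0.128)*(0.058) = -0.049576.
  denominator = (1)^2 + (0.128)^2 + (-0.057)^2 + (0.058)^2 = 1.022997.
  rho(2) = -0.049576 / 1.022997 = -0.0485.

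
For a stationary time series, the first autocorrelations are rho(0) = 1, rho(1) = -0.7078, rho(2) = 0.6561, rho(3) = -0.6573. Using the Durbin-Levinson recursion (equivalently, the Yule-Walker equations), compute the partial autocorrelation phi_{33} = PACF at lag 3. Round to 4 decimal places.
\phi_{33} = -0.2601

The PACF at lag k is phi_{kk}, the last component of the solution
to the Yule-Walker system G_k phi = r_k where
  (G_k)_{ij} = rho(|i - j|), (r_k)_i = rho(i), i,j = 1..k.
Equivalently, Durbin-Levinson gives phi_{kk} iteratively:
  phi_{11} = rho(1)
  phi_{kk} = [rho(k) - sum_{j=1..k-1} phi_{k-1,j} rho(k-j)]
            / [1 - sum_{j=1..k-1} phi_{k-1,j} rho(j)],
  phi_{k,j} = phi_{k-1,j} - phi_{kk} phi_{k-1,k-j},  j = 1..k-1.
Step k = 1:
  phi_11 = rho(1) = -0.7078.
Step k = 2:
  phi_22 = [rho(2) - phi_11 rho(1)] / [1 - phi_11 rho(1)] = [0.6561 - (-0.7078)(-0.7078)] / [1 - (-0.7078)(-0.7078)]
         = 0.15511916 / 0.49901916 = 0.310848.
  Update: phi_21 = phi_11 - phi_22 phi_11 = -0.7078 - (0.310848)(-0.7078) = -0.487782.
Step k = 3:
  phi_33 = [rho(3) - phi_21 rho(2) - phi_22 rho(1)] / [1 - phi_21 rho(1) - phi_22 rho(2)]
    numerator   = -0.6573 - (-0.487782)(0.6561) - (0.310848)(-0.7078) = -0.11724813
    denominator = 1 - (-0.487782)(-0.7078) - (0.310848)(0.6561) = 0.45080066
  phi_33 = -0.11724813 / 0.45080066 = -0.2601.
Therefore phi_{33} = -0.2601.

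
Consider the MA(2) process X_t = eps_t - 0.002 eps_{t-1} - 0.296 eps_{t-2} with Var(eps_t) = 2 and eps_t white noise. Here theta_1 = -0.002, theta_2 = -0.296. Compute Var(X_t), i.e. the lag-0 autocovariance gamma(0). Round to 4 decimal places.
\gamma(0) = 2.1752

For an MA(q) process X_t = eps_t + sum_i theta_i eps_{t-i} with
Var(eps_t) = sigma^2, the variance is
  gamma(0) = sigma^2 * (1 + sum_i theta_i^2).
  sum_i theta_i^2 = (-0.002)^2 + (-0.296)^2 = 0.000004 + 0.087616 = 0.08762.
  gamma(0) = 2 * (1 + 0.08762) = 2 * 1.08762 = 2.17524, which rounds to 2.1752.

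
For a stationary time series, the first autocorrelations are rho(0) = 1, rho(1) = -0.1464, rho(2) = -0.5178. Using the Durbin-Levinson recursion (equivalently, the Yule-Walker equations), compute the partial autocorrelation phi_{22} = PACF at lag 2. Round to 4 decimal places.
\phi_{22} = -0.5510

The PACF at lag k is phi_{kk}, the last component of the solution
to the Yule-Walker system G_k phi = r_k where
  (G_k)_{ij} = rho(|i - j|), (r_k)_i = rho(i), i,j = 1..k.
Equivalently, Durbin-Levinson gives phi_{kk} iteratively:
  phi_{11} = rho(1)
  phi_{kk} = [rho(k) - sum_{j=1..k-1} phi_{k-1,j} rho(k-j)]
            / [1 - sum_{j=1..k-1} phi_{k-1,j} rho(j)],
  phi_{k,j} = phi_{k-1,j} - phi_{kk} phi_{k-1,k-j},  j = 1..k-1.
Step k = 1:
  phi_11 = rho(1) = -0.1464.
Step k = 2:
  phi_22 = [rho(2) - phi_11 rho(1)] / [1 - phi_11 rho(1)] = [-0.5178 - (-0.1464)(-0.1464)] / [1 - (-0.1464)(-0.1464)]
         = -0.53923296 / 0.97856704 = -0.551.
Therefore phi_{22} = -0.5510.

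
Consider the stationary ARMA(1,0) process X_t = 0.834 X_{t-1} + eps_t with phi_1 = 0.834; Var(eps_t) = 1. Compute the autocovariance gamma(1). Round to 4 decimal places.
\gamma(1) = 2.7394

Multiply the model equation by X_{t-k} and take expectations. With theta_0 = psi_0 = 1 and psi_j the MA(infinity) weights, this gives
  gamma(k) - sum_i phi_i gamma(k-i) = c_k,
  c_k = sigma^2 * sum_{j=k..q} theta_j psi_{j-k}   (c_k = 0 for k > q),
using gamma(-m) = gamma(m).
Pure AR (q = 0): c_0 = sigma^2 = 1, c_k = 0 for k >= 1.
Equations for k = 0 and k = 1 (AR order 1):
  gamma(0) = phi_1 gamma(1) + c_0
  gamma(1) = phi_1 gamma(0) + c_1
Substituting the second into the first: gamma(0) (1 - phi_1^2) = c_0 + phi_1 c_1, so
  gamma(0) = c_0 / (1 - phi_1^2) = 1 / (1 - (0.834)^2) = 1 / 0.304444 = 3.284676.
  gamma(1) = phi_1 gamma(0) = (0.834)(3.284676) = 2.73942.
Therefore gamma(1) = 2.7394 (to 4 decimal places).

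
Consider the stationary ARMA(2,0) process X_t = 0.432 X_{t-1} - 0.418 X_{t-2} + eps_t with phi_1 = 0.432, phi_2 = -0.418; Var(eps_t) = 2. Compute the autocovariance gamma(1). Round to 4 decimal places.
\gamma(1) = 0.8138

Multiply the model equation by X_{t-k} and take expectations. With theta_0 = psi_0 = 1 and psi_j the MA(infinity) weights, this gives
  gamma(k) - sum_i phi_i gamma(k-i) = c_k,
  c_k = sigma^2 * sum_{j=k..q} theta_j psi_{j-k}   (c_k = 0 for k > q),
using gamma(-m) = gamma(m).
Pure AR (q = 0): c_0 = sigma^2 = 2, c_k = 0 for k >= 1.
Equations for k = 0, 1, 2 (AR order 2, c_2 = 0):
  (E0) gamma(0) = phi_1 gamma(1) + phi_2 gamma(2) + c_0
  (E1) gamma(1) = phi_1 gamma(0) + phi_2 gamma(1) + c_1
  (E2) gamma(2) = phi_1 gamma(1) + phi_2 gamma(0)
From (E1): gamma(1) = A gamma(0) + B with
  A = phi_1 / (1 - phi_2) = 0.432 / 1.418 = 0.304654,   B = c_1 / (1 - phi_2) = 0 / 1.418 = 0.
Insert (E2) into (E0): gamma(0) (1 - phi_2^2) = phi_1 (1 + phi_2) gamma(1) + c_0.
  phi_1 (1 + phi_2) = (0.432)(0.582) = 0.251424,   1 - phi_2^2 = 0.825276.
Replace gamma(1) by A gamma(0) + B and collect gamma(0):
  gamma(0) [0.825276 - (0.251424)(0.304654)] = c_0 = 2
  gamma(0) * 0.748679 = 2
  gamma(0) = 2 / 0.748679 = 2.671373.
  gamma(1) = A gamma(0) = (0.304654)(2.671373) = 0.813846.
Therefore gamma(1) = 0.8138 (to 4 decimal places).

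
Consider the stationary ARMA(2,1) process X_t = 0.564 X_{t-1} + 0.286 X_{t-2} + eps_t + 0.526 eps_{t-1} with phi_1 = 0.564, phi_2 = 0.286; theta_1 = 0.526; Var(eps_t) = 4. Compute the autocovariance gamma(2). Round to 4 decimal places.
\gamma(2) = 19.5235

Multiply the model equation by X_{t-k} and take expectations. With theta_0 = psi_0 = 1 and psi_j the MA(infinity) weights, this gives
  gamma(k) - sum_i phi_i gamma(k-i) = c_k,
  c_k = sigma^2 * sum_{j=k..q} theta_j psi_{j-k}   (c_k = 0 for k > q),
using gamma(-m) = gamma(m).
psi-weights needed (psi_j = theta_j + sum_i phi_i psi_{j-i}):
  psi_1 = theta_1 + phi_1 = 0.526 + (0.564) = 1.09
Right-hand sides:
  c_0 = sigma^2 (1 + theta_1 psi_1) = 4 * (1 + (0.526)(1.09)) = 4 * 1.57334 = 6.29336
  c_1 = sigma^2 theta_1 = 4 * (0.526) = 2.104
  c_2 = 0
Equations for k = 0, 1, 2 (AR order 2, c_2 = 0):
  (E0) gamma(0) = phi_1 gamma(1) + phi_2 gamma(2) + c_0
  (E1) gamma(1) = phi_1 gamma(0) + phi_2 gamma(1) + c_1
  (E2) gamma(2) = phi_1 gamma(1) + phi_2 gamma(0)
From (E1): gamma(1) = A gamma(0) + B with
  A = phi_1 / (1 - phi_2) = 0.564 / 0.714 = 0.789916,   B = c_1 / (1 - phi_2) = 2.104 / 0.714 = 2.946779.
Insert (E2) into (E0): gamma(0) (1 - phi_2^2) = phi_1 (1 + phi_2) gamma(1) + c_0.
  phi_1 (1 + phi_2) = (0.564)(1.286) = 0.725304,   1 - phi_2^2 = 0.918204.
Replace gamma(1) by A gamma(0) + B and collect gamma(0):
  gamma(0) [0.918204 - (0.725304)(0.789916)] = (0.725304)(2.946779) + 6.29336
  gamma(0) * 0.345275 = 8.43067
  gamma(0) = 8.43067 / 0.345275 = 24.417278.
  gamma(1) = A gamma(0) + B = (0.789916)(24.417278) + (2.946779) = 22.234376.
  gamma(2) = phi_1 gamma(1) + phi_2 gamma(0) = (0.564)(22.234376) + (0.286)(24.417278) = 19.52353.
Therefore gamma(2) = 19.5235 (to 4 decimal places).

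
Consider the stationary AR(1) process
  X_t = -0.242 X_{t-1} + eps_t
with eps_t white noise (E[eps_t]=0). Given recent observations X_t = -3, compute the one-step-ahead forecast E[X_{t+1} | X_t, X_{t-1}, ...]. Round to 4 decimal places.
E[X_{t+1} \mid \mathcal F_t] = 0.7260

For an AR(p) model X_t = c + sum_i phi_i X_{t-i} + eps_t, the
one-step-ahead conditional mean is
  E[X_{t+1} | X_t, ...] = c + sum_i phi_i X_{t+1-i}.
Substitute known values:
  E[X_{t+1} | ...] = (-0.242) * (-3)
                   = 0.7260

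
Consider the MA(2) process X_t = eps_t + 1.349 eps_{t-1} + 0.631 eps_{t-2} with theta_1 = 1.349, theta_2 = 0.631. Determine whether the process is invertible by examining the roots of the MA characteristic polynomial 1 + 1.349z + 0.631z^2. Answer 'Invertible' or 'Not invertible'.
\text{Invertible}

The MA(q) characteristic polynomial is P(z) = 1 + 1.349z + 0.631z^2.
Invertibility requires all roots to lie outside the unit circle, i.e. |z| > 1 for every root.
Set 1 + (1.349) z + (0.631) z^2 = 0, i.e. a z^2 + b z + c = 0 with a = 0.631, b = 1.349, c = 1.
Discriminant D = b^2 - 4ac = (1.349)^2 - 4*(0.631)*1 = 1.819801 - (2.524) = -0.704199.
D < 0, so the roots are the complex-conjugate pair z = (-b +/- i sqrt(-D)) / (2a) = -1.0689 +/- 0.6649i.
For a conjugate pair |z|^2 = z * conj(z) = (product of roots) = c/a = 1/(0.631) = 1.584786, so |z| = sqrt(1.584786) = 1.2589 for both roots.
Moduli of all roots: 1.2589, 1.2589.
All moduli strictly greater than 1? Yes.
Verdict: Invertible.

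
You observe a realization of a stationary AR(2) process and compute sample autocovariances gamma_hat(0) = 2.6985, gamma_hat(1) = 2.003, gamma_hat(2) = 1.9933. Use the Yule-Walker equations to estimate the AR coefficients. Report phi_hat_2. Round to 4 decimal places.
\hat\phi_{2} = 0.4180

The Yule-Walker equations for an AR(p) process read, in matrix form,
  Gamma_p phi = r_p,   with   (Gamma_p)_{ij} = gamma(|i - j|),
                       (r_p)_i = gamma(i),   i,j = 1..p.
Substitute the sample gammas (Toeplitz matrix and right-hand side of size 2):
  Gamma_p = [[2.6985, 2.003], [2.003, 2.6985]]
  r_p     = [2.003, 1.9933]
Written out:
  2.6985 phi_1 + 2.003 phi_2 = 2.003
  2.003 phi_1 + 2.6985 phi_2 = 1.9933
Solve by Cramer's rule:
  det = gamma(0)^2 - gamma(1)^2 = (2.6985)^2 - (2.003)^2 = 7.28190225 - 4.012009 = 3.26989325
  phi_hat_1 = [gamma(1) gamma(0) - gamma(1) gamma(2)] / det = [(2.003)(2.6985) - (2.003)(1.9933)] / 3.26989325 = 1.4125156 / 3.26989325 = 0.432
  phi_hat_2 = [gamma(0) gamma(2) - gamma(1)^2] / det = [(2.6985)(1.9933) - (2.003)^2] / 3.26989325 = 1.36691105 / 3.26989325 = 0.418
So phi_hat = [0.4320, 0.4180].
Therefore phi_hat_2 = 0.4180.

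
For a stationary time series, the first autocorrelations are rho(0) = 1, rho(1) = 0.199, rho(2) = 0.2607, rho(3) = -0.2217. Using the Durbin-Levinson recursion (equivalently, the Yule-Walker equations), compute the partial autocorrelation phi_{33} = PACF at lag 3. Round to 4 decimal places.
\phi_{33} = -0.3380

The PACF at lag k is phi_{kk}, the last component of the solution
to the Yule-Walker system G_k phi = r_k where
  (G_k)_{ij} = rho(|i - j|), (r_k)_i = rho(i), i,j = 1..k.
Equivalently, Durbin-Levinson gives phi_{kk} iteratively:
  phi_{11} = rho(1)
  phi_{kk} = [rho(k) - sum_{j=1..k-1} phi_{k-1,j} rho(k-j)]
            / [1 - sum_{j=1..k-1} phi_{k-1,j} rho(j)],
  phi_{k,j} = phi_{k-1,j} - phi_{kk} phi_{k-1,k-j},  j = 1..k-1.
Step k = 1:
  phi_11 = rho(1) = 0.199.
Step k = 2:
  phi_22 = [rho(2) - phi_11 rho(1)] / [1 - phi_11 rho(1)] = [0.2607 - (0.199)(0.199)] / [1 - (0.199)(0.199)]
         = 0.221099 / 0.960399 = 0.230216.
  Update: phi_21 = phi_11 - phi_22 phi_11 = 0.199 - (0.230216)(0.199) = 0.153187.
Step k = 3:
  phi_33 = [rho(3) - phi_21 rho(2) - phi_22 rho(1)] / [1 - phi_21 rho(1) - phi_22 rho(2)]
    numerator   = -0.2217 - (0.153187)(0.2607) - (0.230216)(0.199) = -0.30744881
    denominator = 1 - (0.153187)(0.199) - (0.230216)(0.2607) = 0.90949852
  phi_33 = -0.30744881 / 0.90949852 = -0.338.
Therefore phi_{33} = -0.3380.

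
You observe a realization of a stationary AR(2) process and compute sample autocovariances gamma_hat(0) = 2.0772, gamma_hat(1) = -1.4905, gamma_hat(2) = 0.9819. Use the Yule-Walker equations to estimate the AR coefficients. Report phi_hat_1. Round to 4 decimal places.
\hat\phi_{1} = -0.7799

The Yule-Walker equations for an AR(p) process read, in matrix form,
  Gamma_p phi = r_p,   with   (Gamma_p)_{ij} = gamma(|i - j|),
                       (r_p)_i = gamma(i),   i,j = 1..p.
Substitute the sample gammas (Toeplitz matrix and right-hand side of size 2):
  Gamma_p = [[2.0772, -1.4905], [-1.4905, 2.0772]]
  r_p     = [-1.4905, 0.9819]
Written out:
  2.0772 phi_1 - 1.4905 phi_2 = -1.4905
  -1.4905 phi_1 + 2.0772 phi_2 = 0.9819
Solve by Cramer's rule:
  det = gamma(0)^2 - gamma(1)^2 = (2.0772)^2 - (-1.4905)^2 = 4.31475984 - 2.22159025 = 2.09316959
  phi_hat_1 = [gamma(1) gamma(0) - gamma(1) gamma(2)] / det = [(-1.4905)(2.0772) - (-1.4905)(0.9819)] / 2.09316959 = -1.63254465 / 2.09316959 = -0.7799
  phi_hat_2 = [gamma(0) gamma(2) - gamma(1)^2] / det = [(2.0772)(0.9819) - (-1.4905)^2] / 2.09316959 = -0.18198757 / 2.09316959 = -0.0869
So phi_hat = [-0.7799, -0.0869].
Therefore phi_hat_1 = -0.7799.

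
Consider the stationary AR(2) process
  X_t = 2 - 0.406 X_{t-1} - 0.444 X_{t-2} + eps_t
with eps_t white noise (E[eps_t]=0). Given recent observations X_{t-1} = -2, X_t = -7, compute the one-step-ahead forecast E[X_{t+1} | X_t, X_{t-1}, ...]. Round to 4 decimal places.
E[X_{t+1} \mid \mathcal F_t] = 5.7300

For an AR(p) model X_t = c + sum_i phi_i X_{t-i} + eps_t, the
one-step-ahead conditional mean is
  E[X_{t+1} | X_t, ...] = c + sum_i phi_i X_{t+1-i}.
Substitute known values:
  E[X_{t+1} | ...] = 2 + (-0.406) * (-7) + (-0.444) * (-2)
                   = 5.7300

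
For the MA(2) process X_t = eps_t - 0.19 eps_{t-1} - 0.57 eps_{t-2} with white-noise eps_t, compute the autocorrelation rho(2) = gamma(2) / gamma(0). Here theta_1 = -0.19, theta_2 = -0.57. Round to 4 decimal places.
\rho(2) = -0.4188

For an MA(q) process with theta_0 = 1, the autocovariance is
  gamma(k) = sigma^2 * sum_{i=0..q-k} theta_i * theta_{i+k},
and rho(k) = gamma(k) / gamma(0). Sigma^2 cancels.
  numerator   = (1)*(-0.57) = -0.57.
  denominator = (1)^2 + (-0.19)^2 + (-0.57)^2 = 1.361.
  rho(2) = -0.57 / 1.361 = -0.4188.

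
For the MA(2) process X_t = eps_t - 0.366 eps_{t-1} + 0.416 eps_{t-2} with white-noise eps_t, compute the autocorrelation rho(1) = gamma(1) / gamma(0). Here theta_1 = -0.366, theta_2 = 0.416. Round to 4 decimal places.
\rho(1) = -0.3965

For an MA(q) process with theta_0 = 1, the autocovariance is
  gamma(k) = sigma^2 * sum_{i=0..q-k} theta_i * theta_{i+k},
and rho(k) = gamma(k) / gamma(0). Sigma^2 cancels.
  numerator   = (1)*(-0.366) + (-0.366)*(0.416) = -0.518256.
  denominator = (1)^2 + (-0.366)^2 + (0.416)^2 = 1.307012.
  rho(1) = -0.518256 / 1.307012 = -0.3965.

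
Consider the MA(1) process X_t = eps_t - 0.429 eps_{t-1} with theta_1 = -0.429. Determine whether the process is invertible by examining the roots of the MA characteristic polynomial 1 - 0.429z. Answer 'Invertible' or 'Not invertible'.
\text{Invertible}

The MA(q) characteristic polynomial is P(z) = 1 - 0.429z.
Invertibility requires all roots to lie outside the unit circle, i.e. |z| > 1 for every root.
This is linear in z: 1 + (-0.429) z = 0  =>  z = -1/(-0.429) = 2.331002,  |z| = 2.331002.
Moduli of all roots: 2.3310.
All moduli strictly greater than 1? Yes.
Verdict: Invertible.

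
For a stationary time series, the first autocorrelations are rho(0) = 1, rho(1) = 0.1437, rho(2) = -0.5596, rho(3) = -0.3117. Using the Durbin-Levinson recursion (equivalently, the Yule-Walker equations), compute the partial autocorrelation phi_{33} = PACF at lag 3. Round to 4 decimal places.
\phi_{33} = -0.1550

The PACF at lag k is phi_{kk}, the last component of the solution
to the Yule-Walker system G_k phi = r_k where
  (G_k)_{ij} = rho(|i - j|), (r_k)_i = rho(i), i,j = 1..k.
Equivalently, Durbin-Levinson gives phi_{kk} iteratively:
  phi_{11} = rho(1)
  phi_{kk} = [rho(k) - sum_{j=1..k-1} phi_{k-1,j} rho(k-j)]
            / [1 - sum_{j=1..k-1} phi_{k-1,j} rho(j)],
  phi_{k,j} = phi_{k-1,j} - phi_{kk} phi_{k-1,k-j},  j = 1..k-1.
Step k = 1:
  phi_11 = rho(1) = 0.1437.
Step k = 2:
  phi_22 = [rho(2) - phi_11 rho(1)] / [1 - phi_11 rho(1)] = [-0.5596 - (0.1437)(0.1437)] / [1 - (0.1437)(0.1437)]
         = -0.58024969 / 0.97935031 = -0.592484.
  Update: phi_21 = phi_11 - phi_22 phi_11 = 0.1437 - (-0.592484)(0.1437) = 0.22884.
Step k = 3:
  phi_33 = [rho(3) - phi_21 rho(2) - phi_22 rho(1)] / [1 - phi_21 rho(1) - phi_22 rho(2)]
    numerator   = -0.3117 - (0.22884)(-0.5596) - (-0.592484)(0.1437) = -0.09850114
    denominator = 1 - (0.22884)(0.1437) - (-0.592484)(-0.5596) = 0.63556147
  phi_33 = -0.09850114 / 0.63556147 = -0.155.
Therefore phi_{33} = -0.1550.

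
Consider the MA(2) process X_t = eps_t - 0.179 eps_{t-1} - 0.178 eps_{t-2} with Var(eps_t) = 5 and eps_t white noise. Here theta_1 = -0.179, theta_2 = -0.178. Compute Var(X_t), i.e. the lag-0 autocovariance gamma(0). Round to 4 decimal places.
\gamma(0) = 5.3186

For an MA(q) process X_t = eps_t + sum_i theta_i eps_{t-i} with
Var(eps_t) = sigma^2, the variance is
  gamma(0) = sigma^2 * (1 + sum_i theta_i^2).
  sum_i theta_i^2 = (-0.179)^2 + (-0.178)^2 = 0.032041 + 0.031684 = 0.063725.
  gamma(0) = 5 * (1 + 0.063725) = 5 * 1.063725 = 5.318625, which rounds to 5.3186.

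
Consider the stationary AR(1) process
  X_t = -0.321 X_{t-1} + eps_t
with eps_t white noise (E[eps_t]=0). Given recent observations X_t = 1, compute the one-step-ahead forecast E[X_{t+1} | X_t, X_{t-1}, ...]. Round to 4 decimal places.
E[X_{t+1} \mid \mathcal F_t] = -0.3210

For an AR(p) model X_t = c + sum_i phi_i X_{t-i} + eps_t, the
one-step-ahead conditional mean is
  E[X_{t+1} | X_t, ...] = c + sum_i phi_i X_{t+1-i}.
Substitute known values:
  E[X_{t+1} | ...] = (-0.321) * (1)
                   = -0.3210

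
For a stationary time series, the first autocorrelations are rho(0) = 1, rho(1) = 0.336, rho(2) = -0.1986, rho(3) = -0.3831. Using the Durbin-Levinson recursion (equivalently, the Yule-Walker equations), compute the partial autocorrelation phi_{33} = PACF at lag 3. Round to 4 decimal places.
\phi_{33} = -0.2250

The PACF at lag k is phi_{kk}, the last component of the solution
to the Yule-Walker system G_k phi = r_k where
  (G_k)_{ij} = rho(|i - j|), (r_k)_i = rho(i), i,j = 1..k.
Equivalently, Durbin-Levinson gives phi_{kk} iteratively:
  phi_{11} = rho(1)
  phi_{kk} = [rho(k) - sum_{j=1..k-1} phi_{k-1,j} rho(k-j)]
            / [1 - sum_{j=1..k-1} phi_{k-1,j} rho(j)],
  phi_{k,j} = phi_{k-1,j} - phi_{kk} phi_{k-1,k-j},  j = 1..k-1.
Step k = 1:
  phi_11 = rho(1) = 0.336.
Step k = 2:
  phi_22 = [rho(2) - phi_11 rho(1)] / [1 - phi_11 rho(1)] = [-0.1986 - (0.336)(0.336)] / [1 - (0.336)(0.336)]
         = -0.311496 / 0.887104 = -0.351138.
  Update: phi_21 = phi_11 - phi_22 phi_11 = 0.336 - (-0.351138)(0.336) = 0.453982.
Step k = 3:
  phi_33 = [rho(3) - phi_21 rho(2) - phi_22 rho(1)] / [1 - phi_21 rho(1) - phi_22 rho(2)]
    numerator   = -0.3831 - (0.453982)(-0.1986) - (-0.351138)(0.336) = -0.1749567
    denominator = 1 - (0.453982)(0.336) - (-0.351138)(-0.1986) = 0.77772589
  phi_33 = -0.1749567 / 0.77772589 = -0.225.
Therefore phi_{33} = -0.2250.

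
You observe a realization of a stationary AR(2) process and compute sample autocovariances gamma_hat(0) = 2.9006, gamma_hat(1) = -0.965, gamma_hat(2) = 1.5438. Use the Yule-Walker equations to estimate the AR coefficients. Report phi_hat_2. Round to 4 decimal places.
\hat\phi_{2} = 0.4740

The Yule-Walker equations for an AR(p) process read, in matrix form,
  Gamma_p phi = r_p,   with   (Gamma_p)_{ij} = gamma(|i - j|),
                       (r_p)_i = gamma(i),   i,j = 1..p.
Substitute the sample gammas (Toeplitz matrix and right-hand side of size 2):
  Gamma_p = [[2.9006, -0.965], [-0.965, 2.9006]]
  r_p     = [-0.965, 1.5438]
Written out:
  2.9006 phi_1 - 0.965 phi_2 = -0.965
  -0.965 phi_1 + 2.9006 phi_2 = 1.5438
Solve by Cramer's rule:
  det = gamma(0)^2 - gamma(1)^2 = (2.9006)^2 - (-0.965)^2 = 8.41348036 - 0.931225 = 7.48225536
  phi_hat_1 = [gamma(1) gamma(0) - gamma(1) gamma(2)] / det = [(-0.965)(2.9006) - (-0.965)(1.5438)] / 7.48225536 = -1.309312 / 7.48225536 = -0.175
  phi_hat_2 = [gamma(0) gamma(2) - gamma(1)^2] / det = [(2.9006)(1.5438) - (-0.965)^2] / 7.48225536 = 3.54672128 / 7.48225536 = 0.474
So phi_hat = [-0.1750, 0.4740].
Therefore phi_hat_2 = 0.4740.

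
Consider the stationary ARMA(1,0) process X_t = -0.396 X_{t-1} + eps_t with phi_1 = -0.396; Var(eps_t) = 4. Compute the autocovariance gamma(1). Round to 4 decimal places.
\gamma(1) = -1.8786

Multiply the model equation by X_{t-k} and take expectations. With theta_0 = psi_0 = 1 and psi_j the MA(infinity) weights, this gives
  gamma(k) - sum_i phi_i gamma(k-i) = c_k,
  c_k = sigma^2 * sum_{j=k..q} theta_j psi_{j-k}   (c_k = 0 for k > q),
using gamma(-m) = gamma(m).
Pure AR (q = 0): c_0 = sigma^2 = 4, c_k = 0 for k >= 1.
Equations for k = 0 and k = 1 (AR order 1):
  gamma(0) = phi_1 gamma(1) + c_0
  gamma(1) = phi_1 gamma(0) + c_1
Substituting the second into the first: gamma(0) (1 - phi_1^2) = c_0 + phi_1 c_1, so
  gamma(0) = c_0 / (1 - phi_1^2) = 4 / (1 - (-0.396)^2) = 4 / 0.843184 = 4.743923.
  gamma(1) = phi_1 gamma(0) = (-0.396)(4.743923) = -1.878594.
Therefore gamma(1) = -1.8786 (to 4 decimal places).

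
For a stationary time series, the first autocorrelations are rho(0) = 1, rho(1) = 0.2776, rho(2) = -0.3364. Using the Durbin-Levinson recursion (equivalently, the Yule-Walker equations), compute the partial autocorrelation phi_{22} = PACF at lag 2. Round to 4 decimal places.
\phi_{22} = -0.4480

The PACF at lag k is phi_{kk}, the last component of the solution
to the Yule-Walker system G_k phi = r_k where
  (G_k)_{ij} = rho(|i - j|), (r_k)_i = rho(i), i,j = 1..k.
Equivalently, Durbin-Levinson gives phi_{kk} iteratively:
  phi_{11} = rho(1)
  phi_{kk} = [rho(k) - sum_{j=1..k-1} phi_{k-1,j} rho(k-j)]
            / [1 - sum_{j=1..k-1} phi_{k-1,j} rho(j)],
  phi_{k,j} = phi_{k-1,j} - phi_{kk} phi_{k-1,k-j},  j = 1..k-1.
Step k = 1:
  phi_11 = rho(1) = 0.2776.
Step k = 2:
  phi_22 = [rho(2) - phi_11 rho(1)] / [1 - phi_11 rho(1)] = [-0.3364 - (0.2776)(0.2776)] / [1 - (0.2776)(0.2776)]
         = -0.41346176 / 0.92293824 = -0.448.
Therefore phi_{22} = -0.4480.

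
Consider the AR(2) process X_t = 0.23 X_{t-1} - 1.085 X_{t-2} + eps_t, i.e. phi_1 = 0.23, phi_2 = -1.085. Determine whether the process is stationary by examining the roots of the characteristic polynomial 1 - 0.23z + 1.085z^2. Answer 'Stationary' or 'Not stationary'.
\text{Not stationary}

The AR(p) characteristic polynomial is P(z) = 1 - 0.23z + 1.085z^2.
Stationarity requires all roots to lie outside the unit circle, i.e. |z| > 1 for every root.
Set 1 + (-0.23) z + (1.085) z^2 = 0, i.e. a z^2 + b z + c = 0 with a = 1.085, b = -0.23, c = 1.
Discriminant D = b^2 - 4ac = (-0.23)^2 - 4*(1.085)*1 = 0.0529 - (4.34) = -4.2871.
D < 0, so the roots are the complex-conjugate pair z = (-b +/- i sqrt(-D)) / (2a) = 0.106 +/- 0.9542i.
For a conjugate pair |z|^2 = z * conj(z) = (product of roots) = c/a = 1/(1.085) = 0.921659, so |z| = sqrt(0.921659) = 0.96 for both roots.
Moduli of all roots: 0.9600, 0.9600.
All moduli strictly greater than 1? No.
Verdict: Not stationary.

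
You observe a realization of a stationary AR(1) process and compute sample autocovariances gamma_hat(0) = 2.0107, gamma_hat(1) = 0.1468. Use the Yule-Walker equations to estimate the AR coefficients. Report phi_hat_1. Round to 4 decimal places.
\hat\phi_{1} = 0.0730

The Yule-Walker equations for an AR(p) process read, in matrix form,
  Gamma_p phi = r_p,   with   (Gamma_p)_{ij} = gamma(|i - j|),
                       (r_p)_i = gamma(i),   i,j = 1..p.
Substitute the sample gammas (Toeplitz matrix and right-hand side of size 1):
  Gamma_p = [[2.0107]]
  r_p     = [0.1468]
With p = 1 this is the single equation gamma(0) phi_1 = gamma(1):
  phi_hat_1 = gamma(1) / gamma(0) = 0.1468 / 2.0107 = 0.0730.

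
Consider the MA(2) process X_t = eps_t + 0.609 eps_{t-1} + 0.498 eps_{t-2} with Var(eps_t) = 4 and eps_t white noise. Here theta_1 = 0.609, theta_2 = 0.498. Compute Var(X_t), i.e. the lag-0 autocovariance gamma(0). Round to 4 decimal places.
\gamma(0) = 6.4755

For an MA(q) process X_t = eps_t + sum_i theta_i eps_{t-i} with
Var(eps_t) = sigma^2, the variance is
  gamma(0) = sigma^2 * (1 + sum_i theta_i^2).
  sum_i theta_i^2 = (0.609)^2 + (0.498)^2 = 0.370881 + 0.248004 = 0.618885.
  gamma(0) = 4 * (1 + 0.618885) = 4 * 1.618885 = 6.47554, which rounds to 6.4755.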